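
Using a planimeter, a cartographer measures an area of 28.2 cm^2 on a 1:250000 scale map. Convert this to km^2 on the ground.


ground_area = 28.2 * (250000/100)^2 = 176250000.0 m^2 = 176.25 km^2

176.25 km^2


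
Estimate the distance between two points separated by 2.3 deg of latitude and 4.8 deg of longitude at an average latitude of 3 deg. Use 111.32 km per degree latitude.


dlat_km = 2.3 * 111.32 = 256.036
dlon_km = 4.8 * 111.32 * cos(3) ≈ 533.604
dist = sqrt(256.036^2 + 533.604^2) ≈ 591.9 km

591.9 km


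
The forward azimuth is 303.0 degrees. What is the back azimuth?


back azimuth = (303.0 + 180) mod 360 = 123.0 degrees

123.0 degrees


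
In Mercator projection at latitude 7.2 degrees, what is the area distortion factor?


area_distortion = 1/cos^2(7.2) = 1.016

1.016


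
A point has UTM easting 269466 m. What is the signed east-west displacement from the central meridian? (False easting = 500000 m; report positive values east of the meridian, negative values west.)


displacement = 269466 - 500000 = -230534 m

-230534 m


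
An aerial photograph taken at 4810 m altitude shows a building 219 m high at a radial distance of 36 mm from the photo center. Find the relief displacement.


d = h * r / H = 219 * 36 / 4810 = 1.64 mm

1.64 mm


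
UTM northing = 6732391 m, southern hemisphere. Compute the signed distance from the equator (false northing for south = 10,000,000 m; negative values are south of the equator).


For southern: actual = 6732391 - 10000000 = -3267609 m

-3267609 m


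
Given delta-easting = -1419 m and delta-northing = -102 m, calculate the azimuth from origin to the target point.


az = atan2(-1419, -102) = -94.1 deg
adjusted to 0-360: 265.9 degrees

265.9 degrees


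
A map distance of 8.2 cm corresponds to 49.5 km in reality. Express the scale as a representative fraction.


ground = 49.5 km = 4950000 cm; RF denominator = ground / map = 4950000 / 8.2 ≈ 603659; RF = 1:603659

1:603659


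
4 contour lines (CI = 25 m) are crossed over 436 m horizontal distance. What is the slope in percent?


elevation change = 4 * 25 = 100 m
slope = 100 / 436 * 100 = 22.9%

22.9%


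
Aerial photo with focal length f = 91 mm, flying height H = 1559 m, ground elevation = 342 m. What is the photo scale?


scale = f / (H - h) = 91 mm / 1217 m = 91 / 1217000 = 1:13374

1:13374


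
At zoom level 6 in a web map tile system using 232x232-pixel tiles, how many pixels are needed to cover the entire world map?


tiles per axis = 2^6 = 64
total tiles = 64^2 = 4096
pixels per axis = 64 * 232 = 14848
total pixels = 14848^2 = 220463104

220463104 pixels


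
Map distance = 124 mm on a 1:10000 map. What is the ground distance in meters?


ground = 124 mm * 10000 / 1000 = 1240.0 m

1240.0 m


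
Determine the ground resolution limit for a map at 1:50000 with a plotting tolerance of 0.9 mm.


ground = 0.9 mm * 50000 / 1000 = 45.0 m

45.0 m


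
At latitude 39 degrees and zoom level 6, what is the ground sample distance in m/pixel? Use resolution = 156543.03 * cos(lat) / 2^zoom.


res = 156543.03 * cos(39) / 2^6 = 156543.03 * 0.77714596 / 64 = 1900.89 m/pixel

1900.89 m/pixel


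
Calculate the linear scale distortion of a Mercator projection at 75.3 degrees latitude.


SF = 1 / cos(75.3) = 1 / 0.253758 = 3.941

3.941


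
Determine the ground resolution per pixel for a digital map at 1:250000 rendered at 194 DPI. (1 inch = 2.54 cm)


pixel_cm = 2.54 / 194 ≈ 0.013093 cm
ground = pixel_cm * 250000 / 100 = 2.54 * 250000 / (194 * 100) = 635000 / 19400 ≈ 32.73 m

32.73 m


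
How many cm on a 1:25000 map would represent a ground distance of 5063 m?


map_cm = 5063 * 100 / 25000 = 20.252 cm ≈ 20.25 cm

20.25 cm


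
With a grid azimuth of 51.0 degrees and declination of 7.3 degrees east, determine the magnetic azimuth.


magnetic azimuth = grid azimuth - declination (east +ve)
mag_az = 51.0 - 7.3 = 43.7 degrees

43.7 degrees


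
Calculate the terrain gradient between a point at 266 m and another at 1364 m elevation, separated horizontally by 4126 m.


gradient = (1364 - 266) / 4126 = 1098 / 4126 = 0.2661

0.2661


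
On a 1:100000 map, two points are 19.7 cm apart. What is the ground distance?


ground = 19.7 cm * 100000 / 100 = 19700.0 m = 19.7 km

19.7 km


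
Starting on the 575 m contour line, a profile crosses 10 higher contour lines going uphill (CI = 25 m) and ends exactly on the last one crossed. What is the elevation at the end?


elevation = 575 + 10 * 25 = 825 m

825 m


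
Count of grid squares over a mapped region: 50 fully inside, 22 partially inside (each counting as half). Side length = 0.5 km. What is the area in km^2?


effective squares = 50 + 22 * 0.5 = 61.0
area = 61.0 * 0.25 = 15.25 km^2

15.25 km^2


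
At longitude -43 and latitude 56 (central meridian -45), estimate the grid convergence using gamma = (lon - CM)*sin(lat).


gamma = (-43 - -45) * sin(56) = 2 * 0.829038 = 1.658 degrees

1.658 degrees


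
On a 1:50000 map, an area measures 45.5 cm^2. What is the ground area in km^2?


ground_area = 45.5 * (50000/100)^2 = 11375000.0 m^2 = 11.375 km^2

11.375 km^2


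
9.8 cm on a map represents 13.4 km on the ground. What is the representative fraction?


ground = 13.4 km = 1340000 cm; RF denominator = ground / map = 1340000 / 9.8 ≈ 136735; RF = 1:136735

1:136735


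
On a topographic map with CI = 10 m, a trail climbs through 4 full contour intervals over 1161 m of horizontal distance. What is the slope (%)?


elevation change = 4 * 10 = 40 m
slope = 40 / 1161 * 100 = 3.4%

3.4%


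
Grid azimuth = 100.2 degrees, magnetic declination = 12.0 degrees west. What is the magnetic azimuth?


magnetic azimuth = grid azimuth - declination (east +ve)
mag_az = 100.2 - -12.0 = 112.2 degrees

112.2 degrees


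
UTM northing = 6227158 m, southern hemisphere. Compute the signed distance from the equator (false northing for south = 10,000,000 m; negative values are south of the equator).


For southern: actual = 6227158 - 10000000 = -3772842 m

-3772842 m


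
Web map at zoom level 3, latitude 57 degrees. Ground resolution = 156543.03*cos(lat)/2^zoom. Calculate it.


res = 156543.03 * cos(57) / 2^3 = 156543.03 * 0.54463904 / 8 = 10657.43 m/pixel

10657.43 m/pixel


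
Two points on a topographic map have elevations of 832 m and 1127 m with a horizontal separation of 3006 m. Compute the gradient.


gradient = (1127 - 832) / 3006 = 295 / 3006 = 0.0981

0.0981


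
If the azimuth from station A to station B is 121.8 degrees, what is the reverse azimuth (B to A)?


back azimuth = (121.8 + 180) mod 360 = 301.8 degrees

301.8 degrees


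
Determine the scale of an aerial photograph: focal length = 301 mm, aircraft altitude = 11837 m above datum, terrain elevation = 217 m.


scale = f / (H - h) = 301 mm / 11620 m = 301 / 11620000 = 1:38605

1:38605


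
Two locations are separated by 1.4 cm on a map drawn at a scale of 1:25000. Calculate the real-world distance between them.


ground = 1.4 cm * 25000 / 100 = 350.0 m

350.0 m


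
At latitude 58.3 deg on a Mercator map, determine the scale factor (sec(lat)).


SF = 1 / cos(58.3) = 1 / 0.525472 = 1.903

1.903


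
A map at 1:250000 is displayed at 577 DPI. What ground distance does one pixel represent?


pixel_cm = 2.54 / 577 ≈ 0.004402 cm
ground = pixel_cm * 250000 / 100 = 2.54 * 250000 / (577 * 100) = 635000 / 57700 ≈ 11.01 m

11.01 m


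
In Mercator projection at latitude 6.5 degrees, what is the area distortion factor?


area_distortion = 1/cos^2(6.5) = 1.013

1.013


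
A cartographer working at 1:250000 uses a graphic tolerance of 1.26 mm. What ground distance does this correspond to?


ground = 1.26 mm * 250000 / 1000 = 315.0 m

315.0 m


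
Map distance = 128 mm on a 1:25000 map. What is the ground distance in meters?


ground = 128 mm * 25000 / 1000 = 3200.0 m

3200.0 m


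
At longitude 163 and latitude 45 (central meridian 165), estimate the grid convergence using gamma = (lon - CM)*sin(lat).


gamma = (163 - 165) * sin(45) = -2 * 0.707107 = -1.414 degrees

-1.414 degrees


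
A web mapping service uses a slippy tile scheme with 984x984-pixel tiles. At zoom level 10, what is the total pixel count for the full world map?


tiles per axis = 2^10 = 1024
total tiles = 1024^2 = 1048576
pixels per axis = 1024 * 984 = 1007616
total pixels = 1007616^2 = 1015290003456

1015290003456 pixels


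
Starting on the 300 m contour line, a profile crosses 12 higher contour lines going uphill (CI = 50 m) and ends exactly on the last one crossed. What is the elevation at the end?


elevation = 300 + 12 * 50 = 900 m

900 m


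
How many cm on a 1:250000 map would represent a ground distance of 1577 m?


map_cm = 1577 * 100 / 250000 = 0.6308 cm ≈ 0.63 cm

0.63 cm


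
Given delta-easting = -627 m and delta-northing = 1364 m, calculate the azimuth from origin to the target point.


az = atan2(-627, 1364) = -24.7 deg
adjusted to 0-360: 335.3 degrees

335.3 degrees


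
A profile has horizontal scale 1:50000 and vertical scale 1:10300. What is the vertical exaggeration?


VE = horizontal_scale / vertical_scale = 50000 / 10300 ≈ 4.9

4.9x


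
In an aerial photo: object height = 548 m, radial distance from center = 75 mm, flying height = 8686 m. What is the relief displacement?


d = h * r / H = 548 * 75 / 8686 = 4.73 mm

4.73 mm


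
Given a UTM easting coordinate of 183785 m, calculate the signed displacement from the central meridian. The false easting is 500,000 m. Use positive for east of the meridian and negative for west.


displacement = 183785 - 500000 = -316215 m

-316215 m


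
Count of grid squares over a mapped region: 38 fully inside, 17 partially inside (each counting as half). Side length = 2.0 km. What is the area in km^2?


effective squares = 38 + 17 * 0.5 = 46.5
area = 46.5 * 4.0 = 186.0 km^2

186.0 km^2


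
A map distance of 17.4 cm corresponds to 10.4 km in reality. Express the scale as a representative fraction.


ground = 10.4 km = 1040000 cm; RF denominator = ground / map = 1040000 / 17.4 ≈ 59770; RF = 1:59770

1:59770


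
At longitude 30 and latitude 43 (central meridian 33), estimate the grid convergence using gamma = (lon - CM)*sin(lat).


gamma = (30 - 33) * sin(43) = -3 * 0.681998 = -2.046 degrees

-2.046 degrees


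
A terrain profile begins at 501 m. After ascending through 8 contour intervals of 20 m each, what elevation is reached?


elevation = 501 + 8 * 20 = 661 m

661 m


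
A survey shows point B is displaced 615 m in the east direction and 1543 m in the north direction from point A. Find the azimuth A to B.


az = atan2(615, 1543) = 21.7 deg
adjusted to 0-360: 21.7 degrees

21.7 degrees


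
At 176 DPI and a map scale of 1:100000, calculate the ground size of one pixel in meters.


pixel_cm = 2.54 / 176 ≈ 0.014432 cm
ground = pixel_cm * 100000 / 100 = 2.54 * 100000 / (176 * 100) = 254000 / 17600 ≈ 14.43 m

14.43 m


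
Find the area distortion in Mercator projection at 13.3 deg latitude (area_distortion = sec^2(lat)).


area_distortion = 1/cos^2(13.3) = 1.056

1.056


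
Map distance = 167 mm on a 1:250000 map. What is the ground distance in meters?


ground = 167 mm * 250000 / 1000 = 41750.0 m

41750.0 m


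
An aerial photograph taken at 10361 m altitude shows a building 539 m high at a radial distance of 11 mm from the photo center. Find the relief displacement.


d = h * r / H = 539 * 11 / 10361 = 0.57 mm

0.57 mm


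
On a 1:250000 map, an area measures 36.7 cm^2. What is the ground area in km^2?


ground_area = 36.7 * (250000/100)^2 = 229375000.0 m^2 = 229.375 km^2

229.375 km^2


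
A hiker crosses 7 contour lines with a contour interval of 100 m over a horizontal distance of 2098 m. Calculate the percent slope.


elevation change = 7 * 100 = 700 m
slope = 700 / 2098 * 100 = 33.4%

33.4%


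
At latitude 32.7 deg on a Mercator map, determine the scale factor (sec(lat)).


SF = 1 / cos(32.7) = 1 / 0.841511 = 1.188

1.188


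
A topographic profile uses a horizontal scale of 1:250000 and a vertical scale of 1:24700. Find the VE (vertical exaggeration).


VE = horizontal_scale / vertical_scale = 250000 / 24700 ≈ 10.1

10.1x


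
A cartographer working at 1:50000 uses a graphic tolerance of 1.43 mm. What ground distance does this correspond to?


ground = 1.43 mm * 50000 / 1000 = 71.5 m

71.5 m


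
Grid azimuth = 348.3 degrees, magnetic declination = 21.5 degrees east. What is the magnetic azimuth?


magnetic azimuth = grid azimuth - declination (east +ve)
mag_az = 348.3 - 21.5 = 326.8 degrees

326.8 degrees


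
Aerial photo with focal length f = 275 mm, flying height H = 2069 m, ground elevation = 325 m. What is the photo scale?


scale = f / (H - h) = 275 mm / 1744 m = 275 / 1744000 = 1:6342

1:6342


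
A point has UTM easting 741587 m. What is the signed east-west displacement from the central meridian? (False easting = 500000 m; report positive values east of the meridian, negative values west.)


displacement = 741587 - 500000 = 241587 m

241587 m


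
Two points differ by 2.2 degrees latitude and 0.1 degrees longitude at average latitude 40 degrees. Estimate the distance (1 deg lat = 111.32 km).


dlat_km = 2.2 * 111.32 = 244.904
dlon_km = 0.1 * 111.32 * cos(40) ≈ 8.528
dist = sqrt(244.904^2 + 8.528^2) ≈ 245.1 km

245.1 km


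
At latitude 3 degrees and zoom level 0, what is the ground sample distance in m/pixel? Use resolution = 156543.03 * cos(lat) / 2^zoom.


res = 156543.03 * cos(3) / 2^0 = 156543.03 * 0.99862953 / 1 = 156328.49 m/pixel

156328.49 m/pixel


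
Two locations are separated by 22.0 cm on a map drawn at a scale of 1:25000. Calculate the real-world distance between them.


ground = 22.0 cm * 25000 / 100 = 5500.0 m = 5.5 km

5.5 km


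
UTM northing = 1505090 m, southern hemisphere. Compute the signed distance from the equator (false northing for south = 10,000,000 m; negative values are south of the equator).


For southern: actual = 1505090 - 10000000 = -8494910 m

-8494910 m


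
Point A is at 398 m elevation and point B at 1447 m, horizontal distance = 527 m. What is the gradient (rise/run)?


gradient = (1447 - 398) / 527 = 1049 / 527 = 1.9905

1.9905


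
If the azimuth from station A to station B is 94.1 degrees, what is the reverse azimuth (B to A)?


back azimuth = (94.1 + 180) mod 360 = 274.1 degrees

274.1 degrees


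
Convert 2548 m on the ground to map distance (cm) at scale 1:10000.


map_cm = 2548 * 100 / 10000 = 25.48 cm

25.48 cm


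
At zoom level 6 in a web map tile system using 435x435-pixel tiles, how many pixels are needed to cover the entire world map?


tiles per axis = 2^6 = 64
total tiles = 64^2 = 4096
pixels per axis = 64 * 435 = 27840
total pixels = 27840^2 = 775065600

775065600 pixels


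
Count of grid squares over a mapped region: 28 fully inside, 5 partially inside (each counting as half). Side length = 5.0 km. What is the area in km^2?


effective squares = 28 + 5 * 0.5 = 30.5
area = 30.5 * 25.0 = 762.5 km^2

762.5 km^2


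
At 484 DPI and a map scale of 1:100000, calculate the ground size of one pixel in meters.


pixel_cm = 2.54 / 484 ≈ 0.005248 cm
ground = pixel_cm * 100000 / 100 = 2.54 * 100000 / (484 * 100) = 254000 / 48400 ≈ 5.25 m

5.25 m


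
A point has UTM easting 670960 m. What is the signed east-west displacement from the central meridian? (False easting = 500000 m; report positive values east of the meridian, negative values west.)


displacement = 670960 - 500000 = 170960 m

170960 m


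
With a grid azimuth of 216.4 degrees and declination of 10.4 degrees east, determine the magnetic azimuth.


magnetic azimuth = grid azimuth - declination (east +ve)
mag_az = 216.4 - 10.4 = 206.0 degrees

206.0 degrees


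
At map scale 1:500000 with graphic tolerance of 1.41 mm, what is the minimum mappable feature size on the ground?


ground = 1.41 mm * 500000 / 1000 = 705.0 m

705.0 m


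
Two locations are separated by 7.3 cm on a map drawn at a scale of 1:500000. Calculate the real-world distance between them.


ground = 7.3 cm * 500000 / 100 = 36500.0 m = 36.5 km

36.5 km


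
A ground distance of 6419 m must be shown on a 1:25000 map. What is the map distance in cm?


map_cm = 6419 * 100 / 25000 = 25.676 cm ≈ 25.68 cm

25.68 cm


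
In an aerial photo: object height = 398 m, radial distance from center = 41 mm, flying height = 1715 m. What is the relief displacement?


d = h * r / H = 398 * 41 / 1715 = 9.51 mm

9.51 mm


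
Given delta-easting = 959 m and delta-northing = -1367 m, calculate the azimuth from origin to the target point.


az = atan2(959, -1367) = 144.9 deg
adjusted to 0-360: 144.9 degrees

144.9 degrees


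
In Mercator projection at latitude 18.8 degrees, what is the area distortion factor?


area_distortion = 1/cos^2(18.8) = 1.116

1.116


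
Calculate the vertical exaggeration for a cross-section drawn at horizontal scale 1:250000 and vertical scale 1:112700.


VE = horizontal_scale / vertical_scale = 250000 / 112700 ≈ 2.2

2.2x


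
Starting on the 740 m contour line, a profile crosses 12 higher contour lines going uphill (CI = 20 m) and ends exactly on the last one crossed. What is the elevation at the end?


elevation = 740 + 12 * 20 = 980 m

980 m


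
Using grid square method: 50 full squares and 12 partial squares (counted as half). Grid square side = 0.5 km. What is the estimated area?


effective squares = 50 + 12 * 0.5 = 56.0
area = 56.0 * 0.25 = 14.0 km^2

14.0 km^2


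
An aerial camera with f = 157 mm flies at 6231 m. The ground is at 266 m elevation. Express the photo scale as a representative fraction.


scale = f / (H - h) = 157 mm / 5965 m = 157 / 5965000 = 1:37994

1:37994


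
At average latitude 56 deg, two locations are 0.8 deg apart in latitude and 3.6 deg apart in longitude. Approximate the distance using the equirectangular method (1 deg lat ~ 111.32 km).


dlat_km = 0.8 * 111.32 = 89.056
dlon_km = 3.6 * 111.32 * cos(56) ≈ 224.098
dist = sqrt(89.056^2 + 224.098^2) ≈ 241.1 km

241.1 km


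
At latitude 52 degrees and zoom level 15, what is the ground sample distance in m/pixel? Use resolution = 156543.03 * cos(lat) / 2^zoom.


res = 156543.03 * cos(52) / 2^15 = 156543.03 * 0.61566148 / 32768 = 2.94 m/pixel

2.94 m/pixel


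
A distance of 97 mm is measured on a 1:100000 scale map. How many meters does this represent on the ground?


ground = 97 mm * 100000 / 1000 = 9700.0 m

9700.0 m


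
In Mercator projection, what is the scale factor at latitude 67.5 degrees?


SF = 1 / cos(67.5) = 1 / 0.382683 = 2.613

2.613


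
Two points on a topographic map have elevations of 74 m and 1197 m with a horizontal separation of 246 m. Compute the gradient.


gradient = (1197 - 74) / 246 = 1123 / 246 = 4.565

4.565


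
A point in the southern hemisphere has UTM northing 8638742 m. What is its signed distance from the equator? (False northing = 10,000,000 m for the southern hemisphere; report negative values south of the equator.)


For southern: actual = 8638742 - 10000000 = -1361258 m

-1361258 m


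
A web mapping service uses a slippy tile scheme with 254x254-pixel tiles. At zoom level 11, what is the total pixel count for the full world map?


tiles per axis = 2^11 = 2048
total tiles = 2048^2 = 4194304
pixels per axis = 2048 * 254 = 520192
total pixels = 520192^2 = 270599716864

270599716864 pixels


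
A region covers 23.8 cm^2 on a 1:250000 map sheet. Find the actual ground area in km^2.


ground_area = 23.8 * (250000/100)^2 = 148750000.0 m^2 = 148.75 km^2

148.75 km^2


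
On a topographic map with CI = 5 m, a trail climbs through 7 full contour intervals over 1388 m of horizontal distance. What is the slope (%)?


elevation change = 7 * 5 = 35 m
slope = 35 / 1388 * 100 = 2.5%

2.5%


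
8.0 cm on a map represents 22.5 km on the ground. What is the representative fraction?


ground = 22.5 km = 2250000 cm; RF denominator = ground / map = 2250000 / 8.0 = 281250; RF = 1:281250

1:281250


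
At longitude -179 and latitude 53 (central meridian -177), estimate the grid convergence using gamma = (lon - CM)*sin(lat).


gamma = (-179 - -177) * sin(53) = -2 * 0.798636 = -1.597 degrees

-1.597 degrees


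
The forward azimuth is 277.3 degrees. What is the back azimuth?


back azimuth = (277.3 + 180) mod 360 = 97.3 degrees

97.3 degrees


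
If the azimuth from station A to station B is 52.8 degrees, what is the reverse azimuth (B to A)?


back azimuth = (52.8 + 180) mod 360 = 232.8 degrees

232.8 degrees


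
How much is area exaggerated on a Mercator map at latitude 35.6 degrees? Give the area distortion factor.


area_distortion = 1/cos^2(35.6) = 1.513

1.513


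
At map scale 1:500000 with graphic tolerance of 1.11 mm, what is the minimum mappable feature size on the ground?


ground = 1.11 mm * 500000 / 1000 = 555.0 m

555.0 m


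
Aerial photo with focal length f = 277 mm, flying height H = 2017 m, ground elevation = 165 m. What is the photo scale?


scale = f / (H - h) = 277 mm / 1852 m = 277 / 1852000 = 1:6686

1:6686


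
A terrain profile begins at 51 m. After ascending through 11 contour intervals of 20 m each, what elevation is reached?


elevation = 51 + 11 * 20 = 271 m

271 m


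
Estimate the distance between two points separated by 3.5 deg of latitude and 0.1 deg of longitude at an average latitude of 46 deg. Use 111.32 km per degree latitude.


dlat_km = 3.5 * 111.32 = 389.62
dlon_km = 0.1 * 111.32 * cos(46) ≈ 7.733
dist = sqrt(389.62^2 + 7.733^2) ≈ 389.7 km

389.7 km


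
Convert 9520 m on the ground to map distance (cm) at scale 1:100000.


map_cm = 9520 * 100 / 100000 = 9.52 cm

9.52 cm


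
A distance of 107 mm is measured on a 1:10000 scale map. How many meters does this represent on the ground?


ground = 107 mm * 10000 / 1000 = 1070.0 m

1070.0 m


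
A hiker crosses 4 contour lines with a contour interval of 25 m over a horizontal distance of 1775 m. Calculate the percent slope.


elevation change = 4 * 25 = 100 m
slope = 100 / 1775 * 100 = 5.6%

5.6%


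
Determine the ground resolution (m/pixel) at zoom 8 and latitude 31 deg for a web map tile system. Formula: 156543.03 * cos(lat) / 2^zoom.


res = 156543.03 * cos(31) / 2^8 = 156543.03 * 0.8571673 / 256 = 524.15 m/pixel

524.15 m/pixel


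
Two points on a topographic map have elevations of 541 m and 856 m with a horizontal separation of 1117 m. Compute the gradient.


gradient = (856 - 541) / 1117 = 315 / 1117 = 0.282

0.282


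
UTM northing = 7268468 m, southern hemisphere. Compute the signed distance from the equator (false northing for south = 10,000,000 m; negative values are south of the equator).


For southern: actual = 7268468 - 10000000 = -2731532 m

-2731532 m


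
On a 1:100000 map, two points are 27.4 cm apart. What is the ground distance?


ground = 27.4 cm * 100000 / 100 = 27400.0 m = 27.4 km

27.4 km


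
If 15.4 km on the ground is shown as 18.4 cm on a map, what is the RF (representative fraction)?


ground = 15.4 km = 1540000 cm; RF denominator = ground / map = 1540000 / 18.4 ≈ 83696; RF = 1:83696

1:83696


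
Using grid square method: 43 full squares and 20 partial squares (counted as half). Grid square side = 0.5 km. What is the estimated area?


effective squares = 43 + 20 * 0.5 = 53.0
area = 53.0 * 0.25 = 13.25 km^2

13.25 km^2


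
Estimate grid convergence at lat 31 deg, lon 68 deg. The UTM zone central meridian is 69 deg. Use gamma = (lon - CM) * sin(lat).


gamma = (68 - 69) * sin(31) = -1 * 0.515038 = -0.515 degrees

-0.515 degrees


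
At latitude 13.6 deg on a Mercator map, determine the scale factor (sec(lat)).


SF = 1 / cos(13.6) = 1 / 0.971961 = 1.029

1.029


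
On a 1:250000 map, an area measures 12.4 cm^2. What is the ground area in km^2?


ground_area = 12.4 * (250000/100)^2 = 77500000.0 m^2 = 77.5 km^2

77.5 km^2


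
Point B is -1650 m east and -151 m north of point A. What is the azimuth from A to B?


az = atan2(-1650, -151) = -95.2 deg
adjusted to 0-360: 264.8 degrees

264.8 degrees


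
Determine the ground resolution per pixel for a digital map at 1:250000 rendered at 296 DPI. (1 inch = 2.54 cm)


pixel_cm = 2.54 / 296 ≈ 0.008581 cm
ground = pixel_cm * 250000 / 100 = 2.54 * 250000 / (296 * 100) = 635000 / 29600 ≈ 21.45 m

21.45 m


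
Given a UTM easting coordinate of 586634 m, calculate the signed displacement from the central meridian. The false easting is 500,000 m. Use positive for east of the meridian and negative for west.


displacement = 586634 - 500000 = 86634 m

86634 m


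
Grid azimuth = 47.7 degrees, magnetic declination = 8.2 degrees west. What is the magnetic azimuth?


magnetic azimuth = grid azimuth - declination (east +ve)
mag_az = 47.7 - -8.2 = 55.9 degrees

55.9 degrees


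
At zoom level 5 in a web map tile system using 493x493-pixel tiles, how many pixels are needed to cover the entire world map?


tiles per axis = 2^5 = 32
total tiles = 32^2 = 1024
pixels per axis = 32 * 493 = 15776
total pixels = 15776^2 = 248882176

248882176 pixels


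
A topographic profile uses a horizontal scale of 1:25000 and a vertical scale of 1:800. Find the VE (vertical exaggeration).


VE = horizontal_scale / vertical_scale = 25000 / 800 = 31.25

31.25x


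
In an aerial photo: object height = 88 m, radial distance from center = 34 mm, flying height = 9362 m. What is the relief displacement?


d = h * r / H = 88 * 34 / 9362 = 0.32 mm

0.32 mm


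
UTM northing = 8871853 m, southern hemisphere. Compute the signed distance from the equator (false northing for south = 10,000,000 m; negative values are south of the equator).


For southern: actual = 8871853 - 10000000 = -1128147 m

-1128147 m


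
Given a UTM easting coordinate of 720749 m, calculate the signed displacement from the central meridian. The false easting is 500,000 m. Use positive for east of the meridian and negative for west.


displacement = 720749 - 500000 = 220749 m

220749 m


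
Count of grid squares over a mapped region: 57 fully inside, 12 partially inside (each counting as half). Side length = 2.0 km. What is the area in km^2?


effective squares = 57 + 12 * 0.5 = 63.0
area = 63.0 * 4.0 = 252.0 km^2

252.0 km^2


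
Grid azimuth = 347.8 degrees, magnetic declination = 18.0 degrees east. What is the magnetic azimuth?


magnetic azimuth = grid azimuth - declination (east +ve)
mag_az = 347.8 - 18.0 = 329.8 degrees

329.8 degrees


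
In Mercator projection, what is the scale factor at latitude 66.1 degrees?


SF = 1 / cos(66.1) = 1 / 0.405142 = 2.468

2.468


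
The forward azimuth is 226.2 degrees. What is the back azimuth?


back azimuth = (226.2 + 180) mod 360 = 46.2 degrees

46.2 degrees


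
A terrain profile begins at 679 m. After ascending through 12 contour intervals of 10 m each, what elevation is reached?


elevation = 679 + 12 * 10 = 799 m

799 m


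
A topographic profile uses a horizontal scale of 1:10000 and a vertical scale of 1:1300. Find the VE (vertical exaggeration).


VE = horizontal_scale / vertical_scale = 10000 / 1300 ≈ 7.7

7.7x


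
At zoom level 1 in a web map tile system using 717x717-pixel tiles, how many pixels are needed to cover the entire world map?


tiles per axis = 2^1 = 2
total tiles = 2^2 = 4
pixels per axis = 2 * 717 = 1434
total pixels = 1434^2 = 2056356

2056356 pixels


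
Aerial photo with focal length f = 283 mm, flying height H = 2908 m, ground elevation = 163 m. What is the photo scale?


scale = f / (H - h) = 283 mm / 2745 m = 283 / 2745000 = 1:9700

1:9700


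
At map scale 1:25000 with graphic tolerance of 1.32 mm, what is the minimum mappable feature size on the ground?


ground = 1.32 mm * 25000 / 1000 = 33.0 m

33.0 m


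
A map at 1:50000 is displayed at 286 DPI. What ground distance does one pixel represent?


pixel_cm = 2.54 / 286 ≈ 0.008881 cm
ground = pixel_cm * 50000 / 100 = 2.54 * 50000 / (286 * 100) = 127000 / 28600 ≈ 4.44 m

4.44 m


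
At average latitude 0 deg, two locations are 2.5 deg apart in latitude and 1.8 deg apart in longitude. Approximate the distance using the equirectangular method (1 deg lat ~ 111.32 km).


dlat_km = 2.5 * 111.32 = 278.3
dlon_km = 1.8 * 111.32 * cos(0) ≈ 200.376
dist = sqrt(278.3^2 + 200.376^2) ≈ 342.9 km

342.9 km


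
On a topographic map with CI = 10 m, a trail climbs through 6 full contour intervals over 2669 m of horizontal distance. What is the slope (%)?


elevation change = 6 * 10 = 60 m
slope = 60 / 2669 * 100 = 2.2%

2.2%


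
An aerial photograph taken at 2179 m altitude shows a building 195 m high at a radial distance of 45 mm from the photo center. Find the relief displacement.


d = h * r / H = 195 * 45 / 2179 = 4.03 mm

4.03 mm


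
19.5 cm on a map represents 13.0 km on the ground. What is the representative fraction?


ground = 13.0 km = 1300000 cm; RF denominator = ground / map = 1300000 / 19.5 ≈ 66667; RF = 1:66667

1:66667


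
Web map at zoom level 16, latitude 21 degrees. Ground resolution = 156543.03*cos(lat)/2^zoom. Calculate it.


res = 156543.03 * cos(21) / 2^16 = 156543.03 * 0.93358043 / 65536 = 2.23 m/pixel

2.23 m/pixel


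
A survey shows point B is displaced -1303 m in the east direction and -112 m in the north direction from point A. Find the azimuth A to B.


az = atan2(-1303, -112) = -94.9 deg
adjusted to 0-360: 265.1 degrees

265.1 degrees


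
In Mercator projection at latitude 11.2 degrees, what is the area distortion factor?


area_distortion = 1/cos^2(11.2) = 1.039

1.039


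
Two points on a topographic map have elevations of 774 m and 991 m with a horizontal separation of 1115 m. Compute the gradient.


gradient = (991 - 774) / 1115 = 217 / 1115 = 0.1946

0.1946


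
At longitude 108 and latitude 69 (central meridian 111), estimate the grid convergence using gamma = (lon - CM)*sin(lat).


gamma = (108 - 111) * sin(69) = -3 * 0.93358 = -2.801 degrees

-2.801 degrees


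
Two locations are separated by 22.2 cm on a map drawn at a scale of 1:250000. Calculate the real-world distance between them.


ground = 22.2 cm * 250000 / 100 = 55500.0 m = 55.5 km

55.5 km


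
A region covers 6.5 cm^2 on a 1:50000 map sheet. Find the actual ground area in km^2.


ground_area = 6.5 * (50000/100)^2 = 1625000.0 m^2 = 1.625 km^2

1.625 km^2


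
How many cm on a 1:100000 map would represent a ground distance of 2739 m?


map_cm = 2739 * 100 / 100000 = 2.739 cm ≈ 2.74 cm

2.74 cm


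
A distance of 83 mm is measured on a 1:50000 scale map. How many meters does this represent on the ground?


ground = 83 mm * 50000 / 1000 = 4150.0 m

4150.0 m


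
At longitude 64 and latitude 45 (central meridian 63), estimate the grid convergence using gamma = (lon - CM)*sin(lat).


gamma = (64 - 63) * sin(45) = 1 * 0.707107 = 0.707 degrees

0.707 degrees


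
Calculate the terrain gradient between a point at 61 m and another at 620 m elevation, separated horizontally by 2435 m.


gradient = (620 - 61) / 2435 = 559 / 2435 = 0.2296

0.2296


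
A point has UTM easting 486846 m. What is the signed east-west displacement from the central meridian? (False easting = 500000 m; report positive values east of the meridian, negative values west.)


displacement = 486846 - 500000 = -13154 m

-13154 m


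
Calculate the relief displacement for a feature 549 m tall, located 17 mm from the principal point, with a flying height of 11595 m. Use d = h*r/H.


d = h * r / H = 549 * 17 / 11595 = 0.8 mm

0.8 mm


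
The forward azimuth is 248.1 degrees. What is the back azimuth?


back azimuth = (248.1 + 180) mod 360 = 68.1 degrees

68.1 degrees


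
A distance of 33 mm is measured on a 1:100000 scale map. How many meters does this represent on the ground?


ground = 33 mm * 100000 / 1000 = 3300.0 m

3300.0 m


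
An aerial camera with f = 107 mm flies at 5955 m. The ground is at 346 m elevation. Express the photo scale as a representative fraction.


scale = f / (H - h) = 107 mm / 5609 m = 107 / 5609000 = 1:52421

1:52421


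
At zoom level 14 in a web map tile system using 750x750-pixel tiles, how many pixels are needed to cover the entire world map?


tiles per axis = 2^14 = 16384
total tiles = 16384^2 = 268435456
pixels per axis = 16384 * 750 = 12288000
total pixels = 12288000^2 = 150994944000000

150994944000000 pixels


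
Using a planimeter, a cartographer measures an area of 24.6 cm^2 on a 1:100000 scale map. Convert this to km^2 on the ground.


ground_area = 24.6 * (100000/100)^2 = 24600000.0 m^2 = 24.6 km^2

24.6 km^2


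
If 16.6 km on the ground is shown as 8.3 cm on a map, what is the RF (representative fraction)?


ground = 16.6 km = 1660000 cm; RF denominator = ground / map = 1660000 / 8.3 = 200000; RF = 1:200000

1:200000


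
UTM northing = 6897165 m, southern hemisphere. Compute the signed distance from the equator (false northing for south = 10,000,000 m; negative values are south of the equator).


For southern: actual = 6897165 - 10000000 = -3102835 m

-3102835 m


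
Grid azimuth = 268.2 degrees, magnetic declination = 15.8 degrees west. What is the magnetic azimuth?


magnetic azimuth = grid azimuth - declination (east +ve)
mag_az = 268.2 - -15.8 = 284.0 degrees

284.0 degrees


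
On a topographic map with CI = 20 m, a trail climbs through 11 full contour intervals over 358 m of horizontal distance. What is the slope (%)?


elevation change = 11 * 20 = 220 m
slope = 220 / 358 * 100 = 61.5%

61.5%


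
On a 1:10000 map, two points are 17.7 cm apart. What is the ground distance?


ground = 17.7 cm * 10000 / 100 = 1770.0 m = 1.77 km

1.77 km


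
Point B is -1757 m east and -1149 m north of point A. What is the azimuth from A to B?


az = atan2(-1757, -1149) = -123.2 deg
adjusted to 0-360: 236.8 degrees

236.8 degrees


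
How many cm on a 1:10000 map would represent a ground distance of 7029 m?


map_cm = 7029 * 100 / 10000 = 70.29 cm

70.29 cm


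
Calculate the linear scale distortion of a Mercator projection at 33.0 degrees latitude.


SF = 1 / cos(33.0) = 1 / 0.838671 = 1.192

1.192


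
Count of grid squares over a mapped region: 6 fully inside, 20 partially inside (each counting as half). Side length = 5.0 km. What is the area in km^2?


effective squares = 6 + 20 * 0.5 = 16.0
area = 16.0 * 25.0 = 400.0 km^2

400.0 km^2


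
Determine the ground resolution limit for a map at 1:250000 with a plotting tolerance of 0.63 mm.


ground = 0.63 mm * 250000 / 1000 = 157.5 m

157.5 m


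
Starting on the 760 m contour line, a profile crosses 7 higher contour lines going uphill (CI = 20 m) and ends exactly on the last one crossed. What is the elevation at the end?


elevation = 760 + 7 * 20 = 900 m

900 m


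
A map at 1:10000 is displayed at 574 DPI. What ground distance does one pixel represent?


pixel_cm = 2.54 / 574 ≈ 0.004425 cm
ground = pixel_cm * 10000 / 100 = 2.54 * 10000 / (574 * 100) = 25400 / 57400 ≈ 0.44 m

0.44 m


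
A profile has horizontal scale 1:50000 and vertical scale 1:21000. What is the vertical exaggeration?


VE = horizontal_scale / vertical_scale = 50000 / 21000 ≈ 2.4

2.4x


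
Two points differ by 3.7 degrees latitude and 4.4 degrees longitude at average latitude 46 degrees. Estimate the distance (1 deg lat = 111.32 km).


dlat_km = 3.7 * 111.32 = 411.884
dlon_km = 4.4 * 111.32 * cos(46) ≈ 340.249
dist = sqrt(411.884^2 + 340.249^2) ≈ 534.2 km

534.2 km


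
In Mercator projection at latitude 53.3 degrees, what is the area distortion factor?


area_distortion = 1/cos^2(53.3) = 2.8

2.8


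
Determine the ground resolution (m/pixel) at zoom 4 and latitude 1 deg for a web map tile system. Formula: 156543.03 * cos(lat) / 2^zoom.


res = 156543.03 * cos(1) / 2^4 = 156543.03 * 0.9998477 / 16 = 9782.45 m/pixel

9782.45 m/pixel


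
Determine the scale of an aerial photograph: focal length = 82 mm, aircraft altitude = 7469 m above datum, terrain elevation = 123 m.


scale = f / (H - h) = 82 mm / 7346 m = 82 / 7346000 = 1:89585

1:89585


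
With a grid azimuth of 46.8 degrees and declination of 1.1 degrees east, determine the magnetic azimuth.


magnetic azimuth = grid azimuth - declination (east +ve)
mag_az = 46.8 - 1.1 = 45.7 degrees

45.7 degrees


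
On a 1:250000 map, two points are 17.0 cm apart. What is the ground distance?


ground = 17.0 cm * 250000 / 100 = 42500.0 m = 42.5 km

42.5 km


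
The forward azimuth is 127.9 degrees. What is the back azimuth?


back azimuth = (127.9 + 180) mod 360 = 307.9 degrees

307.9 degrees


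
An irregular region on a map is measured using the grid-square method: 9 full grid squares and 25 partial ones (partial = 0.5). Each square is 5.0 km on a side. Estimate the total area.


effective squares = 9 + 25 * 0.5 = 21.5
area = 21.5 * 25.0 = 537.5 km^2

537.5 km^2


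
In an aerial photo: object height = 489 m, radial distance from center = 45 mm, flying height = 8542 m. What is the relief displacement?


d = h * r / H = 489 * 45 / 8542 = 2.58 mm

2.58 mm


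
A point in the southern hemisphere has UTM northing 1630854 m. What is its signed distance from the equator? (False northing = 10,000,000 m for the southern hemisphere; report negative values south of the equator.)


For southern: actual = 1630854 - 10000000 = -8369146 m

-8369146 m


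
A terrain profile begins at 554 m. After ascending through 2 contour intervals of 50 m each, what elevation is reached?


elevation = 554 + 2 * 50 = 654 m

654 m


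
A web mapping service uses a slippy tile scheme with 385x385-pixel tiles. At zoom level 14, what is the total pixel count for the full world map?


tiles per axis = 2^14 = 16384
total tiles = 16384^2 = 268435456
pixels per axis = 16384 * 385 = 6307840
total pixels = 6307840^2 = 39788845465600

39788845465600 pixels


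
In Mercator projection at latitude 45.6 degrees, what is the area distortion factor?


area_distortion = 1/cos^2(45.6) = 2.043

2.043


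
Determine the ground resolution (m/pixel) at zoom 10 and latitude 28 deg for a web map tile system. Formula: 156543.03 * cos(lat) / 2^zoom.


res = 156543.03 * cos(28) / 2^10 = 156543.03 * 0.88294759 / 1024 = 134.98 m/pixel

134.98 m/pixel


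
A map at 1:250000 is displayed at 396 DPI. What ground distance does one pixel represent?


pixel_cm = 2.54 / 396 ≈ 0.006414 cm
ground = pixel_cm * 250000 / 100 = 2.54 * 250000 / (396 * 100) = 635000 / 39600 ≈ 16.04 m

16.04 m


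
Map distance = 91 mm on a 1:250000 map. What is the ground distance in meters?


ground = 91 mm * 250000 / 1000 = 22750.0 m

22750.0 m


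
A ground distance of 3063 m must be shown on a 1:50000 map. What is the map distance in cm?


map_cm = 3063 * 100 / 50000 = 6.126 cm ≈ 6.13 cm

6.13 cm


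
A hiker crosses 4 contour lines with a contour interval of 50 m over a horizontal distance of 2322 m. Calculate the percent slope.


elevation change = 4 * 50 = 200 m
slope = 200 / 2322 * 100 = 8.6%

8.6%


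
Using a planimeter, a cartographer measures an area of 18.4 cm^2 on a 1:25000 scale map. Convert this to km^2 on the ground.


ground_area = 18.4 * (25000/100)^2 = 1150000.0 m^2 = 1.15 km^2

1.15 km^2
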